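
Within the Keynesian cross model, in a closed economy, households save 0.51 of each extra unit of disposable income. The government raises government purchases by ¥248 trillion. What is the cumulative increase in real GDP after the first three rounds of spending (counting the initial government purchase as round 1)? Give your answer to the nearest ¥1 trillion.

MPC = 1 − MPS = 1 − 0.51 = 0.49.
Round 1 adds ΔG = ¥248 trillion; each later round is MPC = 0.49 times the previous.
After 3 rounds: 248 + 121.52 + 59.5448 = ΔG·(1 − c^3)/(1 − c) = 248 × (1 − 0.117649)/0.51 ≈ ¥429 trillion.

¥429 trillion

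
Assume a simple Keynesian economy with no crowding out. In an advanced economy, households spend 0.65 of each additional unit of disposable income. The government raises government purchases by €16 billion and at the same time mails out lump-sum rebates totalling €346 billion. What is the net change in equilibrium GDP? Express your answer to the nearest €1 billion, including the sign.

Expenditure multiplier = 1/(1 − MPC) = 1/(1 − 0.65) = 1/0.35 ≈ 2.857.
ΔG contributes k·ΔG = (+€16 billion) / 0.35 ≈ +€45.7 billion.
ΔT of −€346 billion changes first-round spending by −c·ΔT = +€224.9 billion, contributing k·(−c·ΔT) = (+€224.9 billion) / 0.35 ≈ +€642.6 billion.
Net ΔY = k(ΔG − c·ΔT) = (+€240.9 billion) / 0.35 ≈ +€688 billion.

+€688 billion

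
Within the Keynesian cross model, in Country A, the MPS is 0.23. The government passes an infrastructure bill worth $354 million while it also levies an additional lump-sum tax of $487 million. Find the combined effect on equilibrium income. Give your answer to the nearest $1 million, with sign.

MPC = 1 − MPS = 1 − 0.23 = 0.77.
Expenditure multiplier = 1/(1 − MPC) = 1/(1 − 0.77) = 1/0.23 ≈ 4.348.
ΔG contributes k·ΔG = (+$354 million) / 0.23 ≈ +$1,539.1 million.
ΔT of +$487 million changes first-round spending by −c·ΔT = −$374.99 million, contributing k·(−c·ΔT) = (−$374.99 million) / 0.23 ≈ −$1,630.4 million.
Net ΔY = k(ΔG − c·ΔT) = (−$20.99 million) / 0.23 ≈ −$91 million.

−$91 million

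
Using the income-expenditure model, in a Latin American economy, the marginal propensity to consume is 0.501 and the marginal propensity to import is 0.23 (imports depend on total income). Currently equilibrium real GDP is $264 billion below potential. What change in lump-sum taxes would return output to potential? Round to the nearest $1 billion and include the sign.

Spending multiplier = 1/(1 − c + m) = 1/(1 − 0.501 + 0.23) = 1/0.729 ≈ 1.372.
Tax multiplier = −c·k = −0.501/0.729 ≈ −0.687. Need ΔY = +$264 billion, so ΔT = ΔY/(−c·k) = −(+$264 billion) × 0.729 / 0.501 ≈ −$384 billion.
The government should cut lump-sum taxes by $384 billion.

−$384 billion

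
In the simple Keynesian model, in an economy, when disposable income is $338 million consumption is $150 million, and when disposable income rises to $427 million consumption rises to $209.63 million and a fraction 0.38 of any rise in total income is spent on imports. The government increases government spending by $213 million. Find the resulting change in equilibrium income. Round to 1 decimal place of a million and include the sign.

MPC = ΔC/ΔYd = (209.63 − 150)/(427 − 338) = 59.63/89 = 0.67.
Government-spending multiplier = 1/(1 − c + m) = 1/(1 − 0.67 + 0.38) = 1/0.71 ≈ 1.408.
ΔY = k × ΔG = (+$213 million) / 0.71 = +$300 million.

+$300.0 million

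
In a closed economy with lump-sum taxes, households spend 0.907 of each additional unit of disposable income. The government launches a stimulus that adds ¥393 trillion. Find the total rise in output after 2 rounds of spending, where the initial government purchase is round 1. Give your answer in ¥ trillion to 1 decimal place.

¥749.5 trillion

Round 1 adds ΔG = ¥393 trillion; each later round is MPC = 0.907 times the previous.
After 2 rounds: 393 + 356.451 = ΔG·(1 − c^2)/(1 − c) = 393 × (1 − 0.822649)/0.093 ≈ ¥749.5 trillion.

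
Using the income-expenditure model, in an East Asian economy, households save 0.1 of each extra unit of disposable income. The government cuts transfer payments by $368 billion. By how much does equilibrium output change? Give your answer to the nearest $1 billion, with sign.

−$3,312 billion

MPC = 1 − MPS = 1 − 0.1 = 0.9.
The transfer change shifts disposable income by −$368 billion, so first-round consumption changes by c·ΔTR = 0.9 × (−$368 billion) = −$331.2 billion.
Expenditure multiplier = 1/(1 − MPC) = 1/(1 − 0.9) = 1/0.1 = 10.
The transfer multiplier is c × k = 9, so ΔY = k × (c·ΔTR) = (−$331.2 billion) / 0.1 = −$3,312 billion.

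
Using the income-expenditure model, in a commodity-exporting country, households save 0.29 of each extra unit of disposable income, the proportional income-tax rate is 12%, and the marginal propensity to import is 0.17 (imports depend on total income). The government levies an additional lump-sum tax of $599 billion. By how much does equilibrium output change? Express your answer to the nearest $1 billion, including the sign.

−$780 billion

MPC = 1 − MPS = 1 − 0.29 = 0.71.
A lump-sum tax change of +$599 billion shifts disposable income by −$599 billion; first-round consumption changes by −c × ΔT = −0.71 × (+$599 billion) = −$425.29 billion.
Expenditure multiplier = 1/(1 − c(1−t) + m) = 1/(1 − 0.71×0.88 + 0.17) = 1/0.5452 ≈ 1.834.
The tax multiplier is −c × k ≈ −1.302, so ΔY = k × (−c·ΔT) = (−$425.29 billion) / 0.5452 ≈ −$780 billion.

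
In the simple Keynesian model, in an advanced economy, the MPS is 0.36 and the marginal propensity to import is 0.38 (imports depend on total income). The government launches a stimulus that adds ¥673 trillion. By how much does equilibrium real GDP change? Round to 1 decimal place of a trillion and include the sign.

+¥909.5 trillion

MPC = 1 − MPS = 1 − 0.36 = 0.64.
Government-spending multiplier = 1/(1 − c + m) = 1/(1 − 0.64 + 0.38) = 1/0.74 ≈ 1.351.
ΔY = k × ΔG = (+¥673 trillion) / 0.74 ≈ +¥909.5 trillion.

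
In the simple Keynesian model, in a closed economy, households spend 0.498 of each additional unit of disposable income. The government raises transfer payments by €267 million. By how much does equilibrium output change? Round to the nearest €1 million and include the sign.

+€265 million

The transfer change shifts disposable income by +€267 million, so first-round consumption changes by c·ΔTR = 0.498 × (+€267 million) = +€132.966 million.
Expenditure multiplier = 1/(1 − MPC) = 1/(1 − 0.498) = 1/0.502 ≈ 1.992.
The transfer multiplier is c × k ≈ 0.992, so ΔY = k × (c·ΔTR) = (+€132.966 million) / 0.502 ≈ +€265 million.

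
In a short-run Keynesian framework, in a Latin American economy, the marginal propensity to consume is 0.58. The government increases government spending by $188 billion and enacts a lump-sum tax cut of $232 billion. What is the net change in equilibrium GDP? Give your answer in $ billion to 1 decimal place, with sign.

Expenditure multiplier = 1/(1 − MPC) = 1/(1 − 0.58) = 1/0.42 ≈ 2.381.
ΔG contributes k·ΔG = (+$188 billion) / 0.42 ≈ +$447.6 billion.
ΔT of −$232 billion changes first-round spending by −c·ΔT = +$134.56 billion, contributing k·(−c·ΔT) = (+$134.56 billion) / 0.42 ≈ +$320.4 billion.
Net ΔY = k(ΔG − c·ΔT) = (+$322.56 billion) / 0.42 = +$768 billion.

+$768.0 billion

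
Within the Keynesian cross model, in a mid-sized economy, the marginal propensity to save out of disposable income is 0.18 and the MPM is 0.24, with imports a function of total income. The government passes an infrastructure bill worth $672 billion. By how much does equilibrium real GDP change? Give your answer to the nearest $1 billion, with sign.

+$1,600 billion

MPC = 1 − MPS = 1 − 0.18 = 0.82.
Government-spending multiplier = 1/(1 − c + m) = 1/(1 − 0.82 + 0.24) = 1/0.42 ≈ 2.381.
ΔY = k × ΔG = (+$672 billion) / 0.42 = +$1,600 billion.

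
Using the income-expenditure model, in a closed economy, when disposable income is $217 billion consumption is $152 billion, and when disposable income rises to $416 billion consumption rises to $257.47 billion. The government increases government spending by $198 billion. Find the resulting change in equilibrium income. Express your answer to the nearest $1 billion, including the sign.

+$421 billion

MPC = ΔC/ΔYd = (257.47 − 152)/(416 − 217) = 105.47/199 = 0.53.
Government-spending multiplier = 1/(1 − MPC) = 1/(1 − 0.53) = 1/0.47 ≈ 2.128.
ΔY = k × ΔG = (+$198 billion) / 0.47 ≈ +$421 billion.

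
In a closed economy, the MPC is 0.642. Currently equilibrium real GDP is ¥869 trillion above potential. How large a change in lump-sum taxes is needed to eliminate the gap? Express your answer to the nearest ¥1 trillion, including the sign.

+¥485 trillion

Spending multiplier = 1/(1 − MPC) = 1/(1 − 0.642) = 1/0.358 ≈ 2.793.
Tax multiplier = −c·k = −0.642/0.358 ≈ −1.793. Need ΔY = −¥869 trillion, so ΔT = ΔY/(−c·k) = −(−¥869 trillion) × 0.358 / 0.642 ≈ +¥485 trillion.
The government should raise lump-sum taxes by ¥485 trillion.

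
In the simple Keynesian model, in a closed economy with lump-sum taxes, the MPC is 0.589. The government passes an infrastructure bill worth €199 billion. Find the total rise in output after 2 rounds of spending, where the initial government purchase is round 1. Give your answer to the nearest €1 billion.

Round 1 adds ΔG = €199 billion; each later round is MPC = 0.589 times the previous.
After 2 rounds: 199 + 117.211 = ΔG·(1 − c^2)/(1 − c) = 199 × (1 − 0.346921)/0.411 ≈ €316 billion.

€316 billion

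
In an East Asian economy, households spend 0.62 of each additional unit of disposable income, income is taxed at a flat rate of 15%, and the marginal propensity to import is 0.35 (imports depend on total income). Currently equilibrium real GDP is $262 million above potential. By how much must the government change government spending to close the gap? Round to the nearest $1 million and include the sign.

Spending multiplier = 1/(1 − c(1−t) + m) = 1/(1 − 0.62×0.85 + 0.35) = 1/0.823 ≈ 1.215.
Need ΔY = −$262 million, so ΔG = ΔY/k = (−$262 million) × 0.823 ≈ −$216 million.
The government should cut government spending by $216 million.

−$216 million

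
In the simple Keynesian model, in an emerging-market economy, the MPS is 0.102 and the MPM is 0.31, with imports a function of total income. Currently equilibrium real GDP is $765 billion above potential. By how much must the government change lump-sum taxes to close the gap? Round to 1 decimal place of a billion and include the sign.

+$351.0 billion

MPC = 1 − MPS = 1 − 0.102 = 0.898.
Spending multiplier = 1/(1 − c + m) = 1/(1 − 0.898 + 0.31) = 1/0.412 ≈ 2.427.
Tax multiplier = −c·k = −0.898/0.412 ≈ −2.18. Need ΔY = −$765 billion, so ΔT = ΔY/(−c·k) = −(−$765 billion) × 0.412 / 0.898 ≈ +$351 billion.
The government should raise lump-sum taxes by $351 billion.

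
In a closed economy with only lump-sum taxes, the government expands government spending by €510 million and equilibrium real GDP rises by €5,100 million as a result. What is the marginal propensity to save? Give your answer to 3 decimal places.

0.100

Implied spending multiplier k = ΔY/ΔG = 5,100/510 = 10.
Since k = 1/(1 − MPC), MPC = 1 − 1/k = 1 − ΔG/ΔY = 1 − 510/5,100 = 0.900.
MPS = 1 − MPC = 0.100.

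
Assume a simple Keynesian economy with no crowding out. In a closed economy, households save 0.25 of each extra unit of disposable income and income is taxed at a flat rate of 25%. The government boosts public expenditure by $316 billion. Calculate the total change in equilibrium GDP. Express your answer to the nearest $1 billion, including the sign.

MPC = 1 − MPS = 1 − 0.25 = 0.75.
Government-spending multiplier = 1/(1 − c(1−t)) = 1/(1 − 0.75×0.75) = 1/0.4375 ≈ 2.286.
ΔY = k × ΔG = (+$316 billion) / 0.4375 ≈ +$722 billion.

+$722 billion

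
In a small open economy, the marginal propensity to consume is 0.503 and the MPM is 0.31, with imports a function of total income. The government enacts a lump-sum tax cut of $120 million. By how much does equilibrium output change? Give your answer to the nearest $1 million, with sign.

A lump-sum tax change of −$120 million shifts disposable income by +$120 million; first-round consumption changes by −c × ΔT = −0.503 × (−$120 million) = +$60.36 million.
Expenditure multiplier = 1/(1 − c + m) = 1/(1 − 0.503 + 0.31) = 1/0.807 ≈ 1.239.
The tax multiplier is −c × k ≈ −0.623, so ΔY = k × (−c·ΔT) = (+$60.36 million) / 0.807 ≈ +$75 million.

+$75 million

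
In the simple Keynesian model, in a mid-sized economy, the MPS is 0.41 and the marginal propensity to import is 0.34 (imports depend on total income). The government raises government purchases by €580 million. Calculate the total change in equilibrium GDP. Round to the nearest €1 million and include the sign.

MPC = 1 − MPS = 1 − 0.41 = 0.59.
Spending multiplier = 1/(1 − c + m) = 1/(1 − 0.59 + 0.34) = 1/0.75 ≈ 1.333.
ΔY = k × ΔG = (+€580 million) / 0.75 ≈ +€773 million.

+€773 million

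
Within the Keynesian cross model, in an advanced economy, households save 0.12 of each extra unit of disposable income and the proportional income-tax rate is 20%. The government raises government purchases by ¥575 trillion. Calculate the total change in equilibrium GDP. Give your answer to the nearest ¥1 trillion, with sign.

MPC = 1 − MPS = 1 − 0.12 = 0.88.
Expenditure multiplier = 1/(1 − c(1−t)) = 1/(1 − 0.88×0.8) = 1/0.296 ≈ 3.378.
ΔY = k × ΔG = (+¥575 trillion) / 0.296 ≈ +¥1,943 trillion.

+¥1,943 trillion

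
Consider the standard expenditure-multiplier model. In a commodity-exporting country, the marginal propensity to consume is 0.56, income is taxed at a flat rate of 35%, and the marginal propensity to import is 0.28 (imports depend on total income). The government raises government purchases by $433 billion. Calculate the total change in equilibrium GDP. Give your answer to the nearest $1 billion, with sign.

+$473 billion

Spending multiplier = 1/(1 − c(1−t) + m) = 1/(1 − 0.56×0.65 + 0.28) = 1/0.916 ≈ 1.092.
ΔY = k × ΔG = (+$433 billion) / 0.916 ≈ +$473 billion.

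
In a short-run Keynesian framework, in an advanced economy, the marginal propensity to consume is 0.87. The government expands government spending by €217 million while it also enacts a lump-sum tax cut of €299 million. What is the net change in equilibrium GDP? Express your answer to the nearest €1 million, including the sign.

+€3,670 million

Expenditure multiplier = 1/(1 − MPC) = 1/(1 − 0.87) = 1/0.13 ≈ 7.692.
ΔG contributes k·ΔG = (+€217 million) / 0.13 ≈ +€1,669.2 million.
ΔT of −€299 million changes first-round spending by −c·ΔT = +€260.13 million, contributing k·(−c·ΔT) = (+€260.13 million) / 0.13 = +€2,001 million.
Net ΔY = k(ΔG − c·ΔT) = (+€477.13 million) / 0.13 ≈ +€3,670 million.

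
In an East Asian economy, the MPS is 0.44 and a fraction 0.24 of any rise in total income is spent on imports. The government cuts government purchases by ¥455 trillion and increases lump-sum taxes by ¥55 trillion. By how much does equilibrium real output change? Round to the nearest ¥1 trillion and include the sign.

−¥714 trillion

MPC = 1 − MPS = 1 − 0.44 = 0.56.
Expenditure multiplier = 1/(1 − c + m) = 1/(1 − 0.56 + 0.24) = 1/0.68 ≈ 1.471.
ΔG contributes k·ΔG = (−¥455 trillion) / 0.68 ≈ −¥669.1 trillion.
ΔT of +¥55 trillion changes first-round spending by −c·ΔT = −¥30.8 trillion, contributing k·(−c·ΔT) = (−¥30.8 trillion) / 0.68 ≈ −¥45.3 trillion.
Net ΔY = k(ΔG − c·ΔT) = (−¥485.8 trillion) / 0.68 ≈ −¥714 trillion.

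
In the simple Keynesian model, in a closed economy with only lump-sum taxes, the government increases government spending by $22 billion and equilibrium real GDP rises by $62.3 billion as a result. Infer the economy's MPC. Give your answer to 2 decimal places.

0.65

Implied spending multiplier k = ΔY/ΔG = 62.3/22 ≈ 2.8318.
Since k = 1/(1 − MPC), MPC = 1 − 1/k = 1 − ΔG/ΔY = 1 − 22/62.3 ≈ 0.65.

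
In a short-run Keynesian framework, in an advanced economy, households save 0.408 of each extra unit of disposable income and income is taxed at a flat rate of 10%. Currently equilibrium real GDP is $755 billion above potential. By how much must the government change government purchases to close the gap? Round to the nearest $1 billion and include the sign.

MPC = 1 − MPS = 1 − 0.408 = 0.592.
Spending multiplier = 1/(1 − c(1−t)) = 1/(1 − 0.592×0.9) = 1/0.4672 ≈ 2.14.
Need ΔY = −$755 billion, so ΔG = ΔY/k = (−$755 billion) × 0.4672 ≈ −$353 billion.
The government should cut government purchases by $353 billion.

−$353 billion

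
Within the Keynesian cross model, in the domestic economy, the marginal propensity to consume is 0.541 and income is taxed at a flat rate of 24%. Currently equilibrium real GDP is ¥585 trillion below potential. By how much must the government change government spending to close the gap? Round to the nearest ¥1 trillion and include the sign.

Spending multiplier = 1/(1 − c(1−t)) = 1/(1 − 0.541×0.76) = 1/0.58884 ≈ 1.698.
Need ΔY = +¥585 trillion, so ΔG = ΔY/k = (+¥585 trillion) × 0.58884 ≈ +¥344 trillion.
The government should increase government spending by ¥344 trillion.

+¥344 trillion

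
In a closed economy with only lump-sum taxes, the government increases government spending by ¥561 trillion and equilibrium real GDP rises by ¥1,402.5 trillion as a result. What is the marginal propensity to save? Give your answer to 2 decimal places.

0.40

Implied spending multiplier k = ΔY/ΔG = 1,402.5/561 = 2.5.
Since k = 1/(1 − MPC), MPC = 1 − 1/k = 1 − ΔG/ΔY = 1 − 561/1,402.5 = 0.60.
MPS = 1 − MPC = 0.40.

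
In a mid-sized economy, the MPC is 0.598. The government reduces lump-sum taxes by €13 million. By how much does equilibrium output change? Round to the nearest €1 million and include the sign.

A lump-sum tax change of −€13 million shifts disposable income by +€13 million; first-round consumption changes by −c × ΔT = −0.598 × (−€13 million) = +€7.774 million.
Expenditure multiplier = 1/(1 − MPC) = 1/(1 − 0.598) = 1/0.402 ≈ 2.488.
The tax multiplier is −c × k ≈ −1.488, so ΔY = k × (−c·ΔT) = (+€7.774 million) / 0.402 ≈ +€19 million.

+€19 million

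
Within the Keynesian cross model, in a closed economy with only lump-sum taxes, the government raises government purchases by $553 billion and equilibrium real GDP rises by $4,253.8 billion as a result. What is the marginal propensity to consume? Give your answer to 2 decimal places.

0.87

Implied spending multiplier k = ΔY/ΔG = 4,253.8/553 ≈ 7.6922.
Since k = 1/(1 − MPC), MPC = 1 − 1/k = 1 − ΔG/ΔY = 1 − 553/4,253.8 ≈ 0.87.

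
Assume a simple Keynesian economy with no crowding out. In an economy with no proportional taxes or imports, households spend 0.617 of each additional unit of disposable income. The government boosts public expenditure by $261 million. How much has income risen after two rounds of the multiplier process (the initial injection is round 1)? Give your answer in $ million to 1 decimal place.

Round 1 adds ΔG = $261 million; each later round is MPC = 0.617 times the previous.
After 2 rounds: 261 + 161.037 = ΔG·(1 − c^2)/(1 − c) = 261 × (1 − 0.380689)/0.383 ≈ $422 million.

$422.0 million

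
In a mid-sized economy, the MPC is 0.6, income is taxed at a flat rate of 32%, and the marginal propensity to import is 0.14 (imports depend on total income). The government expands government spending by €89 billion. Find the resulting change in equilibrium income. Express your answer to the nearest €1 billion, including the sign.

Spending multiplier = 1/(1 − c(1−t) + m) = 1/(1 − 0.6×0.68 + 0.14) = 1/0.732 ≈ 1.366.
ΔY = k × ΔG = (+€89 billion) / 0.732 ≈ +€122 billion.

+€122 billion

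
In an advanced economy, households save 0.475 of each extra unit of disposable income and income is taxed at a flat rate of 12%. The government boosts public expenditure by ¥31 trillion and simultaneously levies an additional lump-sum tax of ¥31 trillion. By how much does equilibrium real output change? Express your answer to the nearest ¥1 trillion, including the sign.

+¥27 trillion

MPC = 1 − MPS = 1 − 0.475 = 0.525.
Expenditure multiplier = 1/(1 − c(1−t)) = 1/(1 − 0.525×0.88) = 1/0.538 ≈ 1.859.
ΔG contributes k·ΔG = (+¥31 trillion) / 0.538 ≈ +¥57.6 trillion.
ΔT of +¥31 trillion changes first-round spending by −c·ΔT = −¥16.275 trillion, contributing k·(−c·ΔT) = (−¥16.275 trillion) / 0.538 ≈ −¥30.3 trillion.
Net ΔY = k(ΔG − c·ΔT) = (+¥14.725 trillion) / 0.538 ≈ +¥27 trillion.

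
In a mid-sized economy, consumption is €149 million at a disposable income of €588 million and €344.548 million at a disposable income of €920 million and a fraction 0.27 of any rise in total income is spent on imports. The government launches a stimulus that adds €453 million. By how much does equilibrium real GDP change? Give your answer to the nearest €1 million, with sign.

+€665 million

MPC = ΔC/ΔYd = (344.548 − 149)/(920 − 588) = 195.548/332 = 0.589.
Government-spending multiplier = 1/(1 − c + m) = 1/(1 − 0.589 + 0.27) = 1/0.681 ≈ 1.468.
ΔY = k × ΔG = (+€453 million) / 0.681 ≈ +€665 million.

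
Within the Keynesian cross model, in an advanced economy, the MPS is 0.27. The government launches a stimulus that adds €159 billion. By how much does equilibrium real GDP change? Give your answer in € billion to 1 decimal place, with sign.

MPC = 1 − MPS = 1 − 0.27 = 0.73.
Government-spending multiplier = 1/(1 − MPC) = 1/(1 − 0.73) = 1/0.27 ≈ 3.704.
ΔY = k × ΔG = (+€159 billion) / 0.27 ≈ +€588.9 billion.

+€588.9 billion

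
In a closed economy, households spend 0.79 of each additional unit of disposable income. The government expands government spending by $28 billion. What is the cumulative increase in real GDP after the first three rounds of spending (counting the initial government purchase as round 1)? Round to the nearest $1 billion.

Round 1 adds ΔG = $28 billion; each later round is MPC = 0.79 times the previous.
After 3 rounds: 28 + 22.12 + 17.4748 = ΔG·(1 − c^3)/(1 − c) = 28 × (1 − 0.493039)/0.21 ≈ $68 billion.

$68 billion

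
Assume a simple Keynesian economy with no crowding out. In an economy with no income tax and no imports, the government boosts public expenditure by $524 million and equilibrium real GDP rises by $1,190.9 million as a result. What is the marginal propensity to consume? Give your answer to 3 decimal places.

0.560

Implied spending multiplier k = ΔY/ΔG = 1,190.9/524 ≈ 2.2727.
Since k = 1/(1 − MPC), MPC = 1 − 1/k = 1 − ΔG/ΔY = 1 − 524/1,190.9 ≈ 0.560.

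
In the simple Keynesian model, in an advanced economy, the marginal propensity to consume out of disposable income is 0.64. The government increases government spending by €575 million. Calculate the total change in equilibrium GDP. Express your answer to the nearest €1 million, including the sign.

+€1,597 million

Spending multiplier = 1/(1 − MPC) = 1/(1 − 0.64) = 1/0.36 ≈ 2.778.
ΔY = k × ΔG = (+€575 million) / 0.36 ≈ +€1,597 million.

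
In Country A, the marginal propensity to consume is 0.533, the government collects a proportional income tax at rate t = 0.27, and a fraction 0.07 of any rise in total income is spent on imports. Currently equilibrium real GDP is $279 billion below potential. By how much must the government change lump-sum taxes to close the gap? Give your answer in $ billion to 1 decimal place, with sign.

−$356.4 billion

Spending multiplier = 1/(1 − c(1−t) + m) = 1/(1 − 0.533×0.73 + 0.07) = 1/0.68091 ≈ 1.469.
Tax multiplier = −c·k = −0.533/0.68091 ≈ −0.783. Need ΔY = +$279 billion, so ΔT = ΔY/(−c·k) = −(+$279 billion) × 0.68091 / 0.533 ≈ −$356.4 billion.
The government should cut lump-sum taxes by $356.4 billion.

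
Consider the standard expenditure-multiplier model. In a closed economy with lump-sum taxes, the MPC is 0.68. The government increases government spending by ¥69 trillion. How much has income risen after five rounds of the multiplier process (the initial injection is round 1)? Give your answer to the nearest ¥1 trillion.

Round 1 adds ΔG = ¥69 trillion; each later round is MPC = 0.68 times the previous.
After 5 rounds: 69 + 46.92 + 31.9056 + 21.695808 + 14.75314944 = ΔG·(1 − c^5)/(1 − c) = 69 × (1 − 0.1453933568)/0.32 ≈ ¥184 trillion.

¥184 trillion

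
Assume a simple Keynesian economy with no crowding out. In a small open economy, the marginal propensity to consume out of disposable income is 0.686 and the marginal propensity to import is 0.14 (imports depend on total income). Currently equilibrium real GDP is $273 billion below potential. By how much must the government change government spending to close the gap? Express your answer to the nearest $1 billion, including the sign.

+$124 billion

Spending multiplier = 1/(1 − c + m) = 1/(1 − 0.686 + 0.14) = 1/0.454 ≈ 2.203.
Need ΔY = +$273 billion, so ΔG = ΔY/k = (+$273 billion) × 0.454 ≈ +$124 billion.
The government should increase government spending by $124 billion.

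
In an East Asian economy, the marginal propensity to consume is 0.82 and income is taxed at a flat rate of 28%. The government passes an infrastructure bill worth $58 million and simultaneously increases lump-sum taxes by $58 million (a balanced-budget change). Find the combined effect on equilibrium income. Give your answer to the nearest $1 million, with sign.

Expenditure multiplier = 1/(1 − c(1−t)) = 1/(1 − 0.82×0.72) = 1/0.4096 ≈ 2.441.
ΔG contributes k·ΔG = (+$58 million) / 0.4096 ≈ +$141.6 million.
ΔT of +$58 million changes first-round spending by −c·ΔT = −$47.56 million, contributing k·(−c·ΔT) = (−$47.56 million) / 0.4096 ≈ −$116.1 million.
Net ΔY = k(ΔG − c·ΔT) = (+$10.44 million) / 0.4096 ≈ +$25 million.

+$25 million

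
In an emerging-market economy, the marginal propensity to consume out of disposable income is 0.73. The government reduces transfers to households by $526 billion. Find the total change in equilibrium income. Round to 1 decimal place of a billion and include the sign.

−$1,422.1 billion

The transfer change shifts disposable income by −$526 billion, so first-round consumption changes by c·ΔTR = 0.73 × (−$526 billion) = −$383.98 billion.
Expenditure multiplier = 1/(1 − MPC) = 1/(1 − 0.73) = 1/0.27 ≈ 3.704.
The transfer multiplier is c × k ≈ 2.704, so ΔY = k × (c·ΔTR) = (−$383.98 billion) / 0.27 ≈ −$1,422.1 billion.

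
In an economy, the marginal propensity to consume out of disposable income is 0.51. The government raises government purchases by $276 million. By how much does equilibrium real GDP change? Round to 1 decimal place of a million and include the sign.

Government-spending multiplier = 1/(1 − MPC) = 1/(1 − 0.51) = 1/0.49 ≈ 2.041.
ΔY = k × ΔG = (+$276 million) / 0.49 ≈ +$563.3 million.

+$563.3 million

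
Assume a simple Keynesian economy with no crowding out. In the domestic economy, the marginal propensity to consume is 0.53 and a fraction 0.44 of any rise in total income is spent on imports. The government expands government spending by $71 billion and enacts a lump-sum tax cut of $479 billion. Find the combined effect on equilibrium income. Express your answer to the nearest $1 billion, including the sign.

Expenditure multiplier = 1/(1 − c + m) = 1/(1 − 0.53 + 0.44) = 1/0.91 ≈ 1.099.
ΔG contributes k·ΔG = (+$71 billion) / 0.91 ≈ +$78 billion.
ΔT of −$479 billion changes first-round spending by −c·ΔT = +$253.87 billion, contributing k·(−c·ΔT) = (+$253.87 billion) / 0.91 ≈ +$279 billion.
Net ΔY = k(ΔG − c·ΔT) = (+$324.87 billion) / 0.91 = +$357 billion.

+$357 billion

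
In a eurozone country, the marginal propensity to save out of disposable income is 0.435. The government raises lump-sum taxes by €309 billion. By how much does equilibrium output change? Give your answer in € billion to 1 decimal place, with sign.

−€401.3 billion

MPC = 1 − MPS = 1 − 0.435 = 0.565.
A lump-sum tax change of +€309 billion shifts disposable income by −€309 billion; first-round consumption changes by −c × ΔT = −0.565 × (+€309 billion) = −€174.585 billion.
Expenditure multiplier = 1/(1 − MPC) = 1/(1 − 0.565) = 1/0.435 ≈ 2.299.
The tax multiplier is −c × k ≈ −1.299, so ΔY = k × (−c·ΔT) = (−€174.585 billion) / 0.435 ≈ −€401.3 billion.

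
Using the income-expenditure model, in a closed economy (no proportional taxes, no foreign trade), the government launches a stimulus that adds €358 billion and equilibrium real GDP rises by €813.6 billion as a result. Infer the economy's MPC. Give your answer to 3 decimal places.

Implied spending multiplier k = ΔY/ΔG = 813.6/358 ≈ 2.2726.
Since k = 1/(1 − MPC), MPC = 1 − 1/k = 1 − ΔG/ΔY = 1 − 358/813.6 ≈ 0.560.

0.560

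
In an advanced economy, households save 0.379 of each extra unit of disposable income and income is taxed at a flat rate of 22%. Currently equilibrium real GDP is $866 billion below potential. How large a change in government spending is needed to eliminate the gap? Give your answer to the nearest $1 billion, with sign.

+$447 billion

MPC = 1 − MPS = 1 − 0.379 = 0.621.
Spending multiplier = 1/(1 − c(1−t)) = 1/(1 − 0.621×0.78) = 1/0.51562 ≈ 1.939.
Need ΔY = +$866 billion, so ΔG = ΔY/k = (+$866 billion) × 0.51562 ≈ +$447 billion.
The government should increase government spending by $447 billion.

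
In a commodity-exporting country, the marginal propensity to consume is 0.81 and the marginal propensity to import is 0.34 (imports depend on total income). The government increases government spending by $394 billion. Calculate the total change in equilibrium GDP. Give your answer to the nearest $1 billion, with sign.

Spending multiplier = 1/(1 − c + m) = 1/(1 − 0.81 + 0.34) = 1/0.53 ≈ 1.887.
ΔY = k × ΔG = (+$394 billion) / 0.53 ≈ +$743 billion.

+$743 billion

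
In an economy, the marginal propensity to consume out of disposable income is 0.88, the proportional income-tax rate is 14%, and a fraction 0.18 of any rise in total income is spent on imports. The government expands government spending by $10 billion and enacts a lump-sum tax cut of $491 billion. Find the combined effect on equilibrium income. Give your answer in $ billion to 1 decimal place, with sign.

Expenditure multiplier = 1/(1 − c(1−t) + m) = 1/(1 − 0.88×0.86 + 0.18) = 1/0.4232 ≈ 2.363.
ΔG contributes k·ΔG = (+$10 billion) / 0.4232 ≈ +$23.6 billion.
ΔT of −$491 billion changes first-round spending by −c·ΔT = +$432.08 billion, contributing k·(−c·ΔT) = (+$432.08 billion) / 0.4232 ≈ +$1,021 billion.
Net ΔY = k(ΔG − c·ΔT) = (+$442.08 billion) / 0.4232 ≈ +$1,044.6 billion.

+$1,044.6 billion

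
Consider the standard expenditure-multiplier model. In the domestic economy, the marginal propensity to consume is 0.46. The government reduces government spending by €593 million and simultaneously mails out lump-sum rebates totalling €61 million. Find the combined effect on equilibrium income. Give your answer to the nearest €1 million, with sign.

Expenditure multiplier = 1/(1 − MPC) = 1/(1 − 0.46) = 1/0.54 ≈ 1.852.
ΔG contributes k·ΔG = (−€593 million) / 0.54 ≈ −€1,098.1 million.
ΔT of −€61 million changes first-round spending by −c·ΔT = +€28.06 million, contributing k·(−c·ΔT) = (+€28.06 million) / 0.54 ≈ +€52 million.
Net ΔY = k(ΔG − c·ΔT) = (−€564.94 million) / 0.54 ≈ −€1,046 million.

−€1,046 million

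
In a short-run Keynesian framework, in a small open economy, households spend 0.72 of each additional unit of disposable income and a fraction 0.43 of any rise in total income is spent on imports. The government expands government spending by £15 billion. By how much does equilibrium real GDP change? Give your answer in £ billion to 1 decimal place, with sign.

+£21.1 billion

Spending multiplier = 1/(1 − c + m) = 1/(1 − 0.72 + 0.43) = 1/0.71 ≈ 1.408.
ΔY = k × ΔG = (+£15 billion) / 0.71 ≈ +£21.1 billion.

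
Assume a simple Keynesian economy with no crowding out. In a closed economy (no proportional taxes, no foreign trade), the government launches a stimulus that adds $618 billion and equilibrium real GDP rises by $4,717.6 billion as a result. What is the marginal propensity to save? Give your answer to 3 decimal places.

0.131

Implied spending multiplier k = ΔY/ΔG = 4,717.6/618 ≈ 7.6337.
Since k = 1/(1 − MPC), MPC = 1 − 1/k = 1 − ΔG/ΔY = 1 − 618/4,717.6 ≈ 0.869.
MPS = 1 − MPC = 0.131.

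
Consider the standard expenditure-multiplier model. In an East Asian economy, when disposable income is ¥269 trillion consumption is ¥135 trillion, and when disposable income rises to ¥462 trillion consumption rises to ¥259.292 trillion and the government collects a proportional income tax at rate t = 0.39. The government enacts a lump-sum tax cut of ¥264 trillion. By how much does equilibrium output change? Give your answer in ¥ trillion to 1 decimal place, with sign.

MPC = ΔC/ΔYd = (259.292 − 135)/(462 − 269) = 124.292/193 = 0.644.
A lump-sum tax change of −¥264 trillion shifts disposable income by +¥264 trillion; first-round consumption changes by −c × ΔT = −0.644 × (−¥264 trillion) = +¥170.016 trillion.
Expenditure multiplier = 1/(1 − c(1−t)) = 1/(1 − 0.644×0.61) = 1/0.60716 ≈ 1.647.
The tax multiplier is −c × k ≈ −1.061, so ΔY = k × (−c·ΔT) = (+¥170.016 trillion) / 0.60716 ≈ +¥280 trillion.

+¥280.0 trillion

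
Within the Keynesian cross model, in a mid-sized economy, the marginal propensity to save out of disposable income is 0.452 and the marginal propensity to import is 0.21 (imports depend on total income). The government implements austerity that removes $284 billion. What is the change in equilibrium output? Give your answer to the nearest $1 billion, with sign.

−$429 billion

MPC = 1 − MPS = 1 − 0.452 = 0.548.
Expenditure multiplier = 1/(1 − c + m) = 1/(1 − 0.548 + 0.21) = 1/0.662 ≈ 1.511.
ΔY = k × ΔG = (−$284 billion) / 0.662 ≈ −$429 billion.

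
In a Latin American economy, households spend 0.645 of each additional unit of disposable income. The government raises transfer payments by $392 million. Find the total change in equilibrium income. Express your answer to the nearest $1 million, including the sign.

The transfer change shifts disposable income by +$392 million, so first-round consumption changes by c·ΔTR = 0.645 × (+$392 million) = +$252.84 million.
Expenditure multiplier = 1/(1 − MPC) = 1/(1 − 0.645) = 1/0.355 ≈ 2.817.
The transfer multiplier is c × k ≈ 1.817, so ΔY = k × (c·ΔTR) = (+$252.84 million) / 0.355 ≈ +$712 million.

+$712 million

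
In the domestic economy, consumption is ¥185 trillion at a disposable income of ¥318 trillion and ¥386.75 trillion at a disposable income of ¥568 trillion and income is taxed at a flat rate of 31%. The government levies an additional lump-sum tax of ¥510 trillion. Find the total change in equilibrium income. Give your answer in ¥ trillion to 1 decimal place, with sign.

−¥928.7 trillion

MPC = ΔC/ΔYd = (386.75 − 185)/(568 − 318) = 201.75/250 = 0.807.
A lump-sum tax change of +¥510 trillion shifts disposable income by −¥510 trillion; first-round consumption changes by −c × ΔT = −0.807 × (+¥510 trillion) = −¥411.57 trillion.
Expenditure multiplier = 1/(1 − c(1−t)) = 1/(1 − 0.807×0.69) = 1/0.44317 ≈ 2.256.
The tax multiplier is −c × k ≈ −1.821, so ΔY = k × (−c·ΔT) = (−¥411.57 trillion) / 0.44317 ≈ −¥928.7 trillion.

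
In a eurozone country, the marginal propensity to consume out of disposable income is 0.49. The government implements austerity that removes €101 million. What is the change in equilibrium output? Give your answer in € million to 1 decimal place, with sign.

−€198.0 million

Government-spending multiplier = 1/(1 − MPC) = 1/(1 − 0.49) = 1/0.51 ≈ 1.961.
ΔY = k × ΔG = (−€101 million) / 0.51 ≈ −€198 million.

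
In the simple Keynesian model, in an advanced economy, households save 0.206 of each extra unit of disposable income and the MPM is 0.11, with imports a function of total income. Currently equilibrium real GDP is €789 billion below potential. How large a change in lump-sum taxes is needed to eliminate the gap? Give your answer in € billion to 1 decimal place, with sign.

−€314.0 billion

MPC = 1 − MPS = 1 − 0.206 = 0.794.
Spending multiplier = 1/(1 − c + m) = 1/(1 − 0.794 + 0.11) = 1/0.316 ≈ 3.165.
Tax multiplier = −c·k = −0.794/0.316 ≈ −2.513. Need ΔY = +€789 billion, so ΔT = ΔY/(−c·k) = −(+€789 billion) × 0.316 / 0.794 ≈ −€314 billion.
The government should cut lump-sum taxes by €314 billion.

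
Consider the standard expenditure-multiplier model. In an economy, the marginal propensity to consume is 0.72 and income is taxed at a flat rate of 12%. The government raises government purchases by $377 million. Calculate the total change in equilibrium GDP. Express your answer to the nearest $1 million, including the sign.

+$1,029 million

Spending multiplier = 1/(1 − c(1−t)) = 1/(1 − 0.72×0.88) = 1/0.3664 ≈ 2.729.
ΔY = k × ΔG = (+$377 million) / 0.3664 ≈ +$1,029 million.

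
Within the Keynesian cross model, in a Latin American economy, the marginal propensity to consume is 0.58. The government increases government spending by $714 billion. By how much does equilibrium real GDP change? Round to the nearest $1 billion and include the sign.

Spending multiplier = 1/(1 − MPC) = 1/(1 − 0.58) = 1/0.42 ≈ 2.381.
ΔY = k × ΔG = (+$714 billion) / 0.42 = +$1,700 billion.

+$1,700 billion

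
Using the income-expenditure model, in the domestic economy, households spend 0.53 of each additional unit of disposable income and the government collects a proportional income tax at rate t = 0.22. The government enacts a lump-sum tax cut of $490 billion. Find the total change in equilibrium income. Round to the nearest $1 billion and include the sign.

A lump-sum tax change of −$490 billion shifts disposable income by +$490 billion; first-round consumption changes by −c × ΔT = −0.53 × (−$490 billion) = +$259.7 billion.
Expenditure multiplier = 1/(1 − c(1−t)) = 1/(1 − 0.53×0.78) = 1/0.5866 ≈ 1.705.
The tax multiplier is −c × k ≈ −0.904, so ΔY = k × (−c·ΔT) = (+$259.7 billion) / 0.5866 ≈ +$443 billion.

+$443 billion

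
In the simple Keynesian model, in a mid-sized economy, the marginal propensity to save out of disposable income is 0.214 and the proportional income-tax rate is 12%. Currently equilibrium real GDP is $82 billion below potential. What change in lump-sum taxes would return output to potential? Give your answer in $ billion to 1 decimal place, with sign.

−$32.2 billion

MPC = 1 − MPS = 1 − 0.214 = 0.786.
Spending multiplier = 1/(1 − c(1−t)) = 1/(1 − 0.786×0.88) = 1/0.30832 ≈ 3.243.
Tax multiplier = −c·k = −0.786/0.30832 ≈ −2.549. Need ΔY = +$82 billion, so ΔT = ΔY/(−c·k) = −(+$82 billion) × 0.30832 / 0.786 ≈ −$32.2 billion.
The government should cut lump-sum taxes by $32.2 billion.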